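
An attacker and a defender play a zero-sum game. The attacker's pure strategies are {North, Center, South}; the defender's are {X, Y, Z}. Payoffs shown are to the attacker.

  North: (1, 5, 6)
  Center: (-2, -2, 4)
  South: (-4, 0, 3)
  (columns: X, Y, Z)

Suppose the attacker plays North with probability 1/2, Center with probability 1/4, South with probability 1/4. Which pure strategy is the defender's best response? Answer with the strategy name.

X

If the defender plays X, the attacker's expected payoff is (1/2)·1 + (1/4)·(-2) + (1/4)·(-4) = -1.
If the defender plays Y, the attacker's expected payoff is (1/2)·5 + (1/4)·(-2) + (1/4)·0 = 2.
If the defender plays Z, the attacker's expected payoff is (1/2)·6 + (1/4)·4 + (1/4)·3 = 19/4.
The defender minimizes the attacker's payoff; the smallest is -1, so the best response is X.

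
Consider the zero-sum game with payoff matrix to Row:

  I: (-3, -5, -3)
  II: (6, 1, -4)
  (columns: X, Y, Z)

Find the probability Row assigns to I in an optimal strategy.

5/7

Row minima: I → -5, II → -4; maximin = -4.
Column maxima: X → 6, Y → 1, Z → -3; minimax = -3.
-4 ≠ -3, so there is no saddle point; optimal play is mixed.
X is strictly dominated by Y (it gives Row strictly more in every row), so Column never plays it.
On the remaining 2×2 (I, II vs Y, Z):
Let Row play I with probability p. Expected payoff against Y: (-5)p + 1(1−p) = −6p + 1; against Z: (-3)p + (-4)(1−p) = p − 4.
Setting these equal: −6p + 1 = p − 4 ⇒ −7p = -5 ⇒ p = 5/7, and the value is (-6)·(5/7) + 1 = -23/7.
For Column: with q = P(Y), equating I's and II's payoffs gives −2q − 3 = 5q − 4 ⇒ q = 1/7.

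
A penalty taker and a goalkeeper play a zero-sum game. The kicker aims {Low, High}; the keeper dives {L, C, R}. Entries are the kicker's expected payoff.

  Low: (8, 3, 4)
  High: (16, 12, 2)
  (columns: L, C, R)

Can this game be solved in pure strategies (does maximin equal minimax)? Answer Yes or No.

Row minima: Low → 3, High → 2; maximin = 3.
Column maxima: L → 16, C → 12, R → 4; minimax = 4.
3 ≠ 4, so no pure-strategy equilibrium exists.

No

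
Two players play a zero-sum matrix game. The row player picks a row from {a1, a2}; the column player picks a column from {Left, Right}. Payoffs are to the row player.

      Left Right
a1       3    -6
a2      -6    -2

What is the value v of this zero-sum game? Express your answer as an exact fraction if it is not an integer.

Row minima: a1 → -6, a2 → -6; maximin = -6.
Column maxima: Left → 3, Right → -2; minimax = -2.
-6 ≠ -2, so there is no saddle point; optimal play is mixed.
Let the row player play a1 with probability p. Expected payoff against Left: 3p + (-6)(1−p) = 9p − 6; against Right: (-6)p + (-2)(1−p) = −4p − 2.
Setting these equal: 9p − 6 = −4p − 2 ⇒ 13p = 4 ⇒ p = 4/13, and the value is (9)·(4/13) − 6 = -42/13.
For the column player: with q = P(Left), equating a1's and a2's payoffs gives 9q − 6 = −4q − 2 ⇒ q = 4/13.

-42/13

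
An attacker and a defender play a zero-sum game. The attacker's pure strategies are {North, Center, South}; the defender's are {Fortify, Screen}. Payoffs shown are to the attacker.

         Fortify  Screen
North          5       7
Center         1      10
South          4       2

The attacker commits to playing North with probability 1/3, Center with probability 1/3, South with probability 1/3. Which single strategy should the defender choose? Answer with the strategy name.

If the defender plays Fortify, the attacker's expected payoff is (1/3)·5 + (1/3)·1 + (1/3)·4 = 10/3.
If the defender plays Screen, the attacker's expected payoff is (1/3)·7 + (1/3)·10 + (1/3)·2 = 19/3.
The defender minimizes the attacker's payoff; the smallest is 10/3, so the best response is Fortify.

Fortify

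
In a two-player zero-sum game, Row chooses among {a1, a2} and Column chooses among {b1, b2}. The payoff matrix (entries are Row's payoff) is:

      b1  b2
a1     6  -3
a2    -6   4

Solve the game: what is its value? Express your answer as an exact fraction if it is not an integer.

Row minima: a1 → -3, a2 → -6; maximin = -3.
Column maxima: b1 → 6, b2 → 4; minimax = 4.
-3 ≠ 4, so there is no saddle point; optimal play is mixed.
Let Row play a1 with probability p. Expected payoff against b1: 6p + (-6)(1−p) = 12p − 6; against b2: (-3)p + 4(1−p) = −7p + 4.
Setting these equal: 12p − 6 = −7p + 4 ⇒ 19p = 10 ⇒ p = 10/19, and the value is (12)·(10/19) − 6 = 6/19.
For Column: with q = P(b1), equating a1's and a2's payoffs gives 9q − 3 = −10q + 4 ⇒ q = 7/19.

6/19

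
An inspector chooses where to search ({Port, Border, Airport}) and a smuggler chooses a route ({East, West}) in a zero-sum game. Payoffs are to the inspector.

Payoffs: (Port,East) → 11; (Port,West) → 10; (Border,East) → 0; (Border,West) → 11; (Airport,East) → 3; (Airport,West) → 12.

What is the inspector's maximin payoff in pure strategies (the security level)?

Row minima: Port → 10, Border → 0, Airport → 3.
The best of these is 10.

10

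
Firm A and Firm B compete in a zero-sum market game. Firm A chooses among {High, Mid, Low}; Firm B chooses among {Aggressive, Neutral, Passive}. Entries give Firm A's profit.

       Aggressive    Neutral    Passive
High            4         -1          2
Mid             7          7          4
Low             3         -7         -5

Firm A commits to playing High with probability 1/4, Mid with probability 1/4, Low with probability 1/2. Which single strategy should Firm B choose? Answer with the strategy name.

Neutral

If Firm B plays Aggressive, Firm A's expected payoff is (1/4)·4 + (1/4)·7 + (1/2)·3 = 17/4.
If Firm B plays Neutral, Firm A's expected payoff is (1/4)·(-1) + (1/4)·7 + (1/2)·(-7) = -2.
If Firm B plays Passive, Firm A's expected payoff is (1/4)·2 + (1/4)·4 + (1/2)·(-5) = -1.
Firm B minimizes Firm A's payoff; the smallest is -2, so the best response is Neutral.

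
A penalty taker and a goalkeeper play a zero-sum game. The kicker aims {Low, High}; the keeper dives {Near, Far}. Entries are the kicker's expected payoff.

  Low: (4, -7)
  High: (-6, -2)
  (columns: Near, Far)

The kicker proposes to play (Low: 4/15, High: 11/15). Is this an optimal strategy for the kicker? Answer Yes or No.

Against Near this mix gives (4/15)·4 + (11/15)·(-6) = -10/3.
Against Far this mix gives (4/15)·(-7) + (11/15)·(-2) = -10/3.
All of the keeper's active replies (Near, Far) yield -10/3, and no column does worse for the kicker. The mix makes the keeper indifferent and guarantees -10/3, so it is optimal.

Yes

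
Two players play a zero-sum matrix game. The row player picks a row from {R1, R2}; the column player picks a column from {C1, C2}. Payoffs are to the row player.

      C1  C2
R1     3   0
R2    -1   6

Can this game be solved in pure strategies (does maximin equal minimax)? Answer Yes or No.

Row minima: R1 → 0, R2 → -1; maximin = 0.
Column maxima: C1 → 3, C2 → 6; minimax = 3.
0 ≠ 3, so no pure-strategy equilibrium exists.

No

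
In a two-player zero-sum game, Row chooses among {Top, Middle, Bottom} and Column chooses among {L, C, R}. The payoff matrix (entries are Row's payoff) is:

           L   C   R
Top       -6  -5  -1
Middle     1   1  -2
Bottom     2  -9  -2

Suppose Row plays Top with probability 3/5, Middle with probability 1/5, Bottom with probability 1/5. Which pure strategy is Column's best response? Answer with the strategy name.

If Column plays L, Row's expected payoff is (3/5)·(-6) + (1/5)·1 + (1/5)·2 = -3.
If Column plays C, Row's expected payoff is (3/5)·(-5) + (1/5)·1 + (1/5)·(-9) = -23/5.
If Column plays R, Row's expected payoff is (3/5)·(-1) + (1/5)·(-2) + (1/5)·(-2) = -7/5.
Column minimizes Row's payoff; the smallest is -23/5, so the best response is C.

C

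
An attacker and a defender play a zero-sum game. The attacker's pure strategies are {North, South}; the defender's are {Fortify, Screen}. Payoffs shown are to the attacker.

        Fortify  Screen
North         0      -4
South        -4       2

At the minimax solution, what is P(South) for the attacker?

2/5

Row minima: North → -4, South → -4; maximin = -4.
Column maxima: Fortify → 0, Screen → 2; minimax = 0.
-4 ≠ 0, so there is no saddle point; optimal play is mixed.
Let the attacker play North with probability p. Expected payoff against Fortify: 0p + (-4)(1−p) = 4p − 4; against Screen: (-4)p + 2(1−p) = −6p + 2.
Setting these equal: 4p − 4 = −6p + 2 ⇒ 10p = 6 ⇒ p = 3/5, and the value is (4)·(3/5) − 4 = -8/5.
For the defender: with q = P(Fortify), equating North's and South's payoffs gives 4q − 4 = −6q + 2 ⇒ q = 3/5.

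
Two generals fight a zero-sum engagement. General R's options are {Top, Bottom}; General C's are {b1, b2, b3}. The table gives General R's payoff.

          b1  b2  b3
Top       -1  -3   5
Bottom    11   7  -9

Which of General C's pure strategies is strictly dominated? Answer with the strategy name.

b1

b2 holds General R's payoff strictly below b1 in every row: -3 < -1, 7 < 11.
So b1 is strictly dominated for General C.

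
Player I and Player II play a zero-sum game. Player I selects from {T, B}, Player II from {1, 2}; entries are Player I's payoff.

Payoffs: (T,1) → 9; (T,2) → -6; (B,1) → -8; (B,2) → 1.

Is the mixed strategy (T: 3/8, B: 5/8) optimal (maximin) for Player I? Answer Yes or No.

Against 1 this mix gives (3/8)·9 + (5/8)·(-8) = -13/8.
Against 2 this mix gives (3/8)·(-6) + (5/8)·1 = -13/8.
All of Player II's active replies (1, 2) yield -13/8, and no column does worse for Player I. The mix makes Player II indifferent and guarantees -13/8, so it is optimal.

Yes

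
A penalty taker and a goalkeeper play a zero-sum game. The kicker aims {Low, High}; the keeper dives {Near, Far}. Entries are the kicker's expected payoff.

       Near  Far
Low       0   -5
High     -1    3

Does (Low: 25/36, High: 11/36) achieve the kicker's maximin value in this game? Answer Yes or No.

Against Near this mix gives (25/36)·0 + (11/36)·(-1) = -11/36.
Against Far this mix gives (25/36)·(-5) + (11/36)·3 = -23/9.
The keeper will play Far, holding the kicker to -23/9. Shifting weight toward the row that does better against Far would raise this floor (the equalizing mix achieves -5/9 against both Far and Near), so the proposed strategy is not optimal.

No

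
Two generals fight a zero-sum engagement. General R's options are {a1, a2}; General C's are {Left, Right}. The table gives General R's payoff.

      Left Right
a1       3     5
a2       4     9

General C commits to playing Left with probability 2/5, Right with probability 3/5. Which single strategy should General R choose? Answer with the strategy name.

a2

Expected payoff of a1: (2/5)·3 + (3/5)·5 = 21/5.
Expected payoff of a2: (2/5)·4 + (3/5)·9 = 7.
The largest is 7, so General R's best response is a2.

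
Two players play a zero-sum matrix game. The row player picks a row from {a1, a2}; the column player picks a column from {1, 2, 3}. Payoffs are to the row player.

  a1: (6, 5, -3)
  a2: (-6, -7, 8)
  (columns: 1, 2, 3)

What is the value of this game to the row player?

19/23

Row minima: a1 → -3, a2 → -7; maximin = -3.
Column maxima: 1 → 6, 2 → 5, 3 → 8; minimax = 5.
-3 ≠ 5, so there is no saddle point; optimal play is mixed.
1 is strictly dominated by 2 (it gives the row player strictly more in every row), so the column player never plays it.
On the remaining 2×2 (a1, a2 vs 2, 3):
Let the row player play a1 with probability p. Expected payoff against 2: 5p + (-7)(1−p) = 12p − 7; against 3: (-3)p + 8(1−p) = −11p + 8.
Setting these equal: 12p − 7 = −11p + 8 ⇒ 23p = 15 ⇒ p = 15/23, and the value is (12)·(15/23) − 7 = 19/23.
For the column player: with q = P(2), equating a1's and a2's payoffs gives 8q − 3 = −15q + 8 ⇒ q = 11/23.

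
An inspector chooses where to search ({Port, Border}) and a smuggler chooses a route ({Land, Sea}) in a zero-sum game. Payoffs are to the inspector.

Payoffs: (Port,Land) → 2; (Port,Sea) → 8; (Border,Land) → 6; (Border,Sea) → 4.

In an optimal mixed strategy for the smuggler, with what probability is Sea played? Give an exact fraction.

Row minima: Port → 2, Border → 4; maximin = 4.
Column maxima: Land → 6, Sea → 8; minimax = 6.
4 ≠ 6, so there is no saddle point; optimal play is mixed.
Let the inspector play Port with probability p. Expected payoff against Land: 2p + 6(1−p) = −4p + 6; against Sea: 8p + 4(1−p) = 4p + 4.
Setting these equal: −4p + 6 = 4p + 4 ⇒ −8p = -2 ⇒ p = 1/4, and the value is (-4)·(1/4) + 6 = 5.
For the smuggler: with q = P(Land), equating Port's and Border's payoffs gives −6q + 8 = 2q + 4 ⇒ q = 1/2.

1/2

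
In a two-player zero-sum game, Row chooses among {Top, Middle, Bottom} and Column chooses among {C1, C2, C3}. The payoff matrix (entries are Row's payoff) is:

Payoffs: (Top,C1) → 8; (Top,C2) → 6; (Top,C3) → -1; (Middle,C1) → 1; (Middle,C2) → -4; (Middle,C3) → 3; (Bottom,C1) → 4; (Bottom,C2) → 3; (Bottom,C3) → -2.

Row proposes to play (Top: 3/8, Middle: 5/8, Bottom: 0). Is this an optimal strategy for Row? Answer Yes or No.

Against C1 this mix gives (3/8)·8 + (5/8)·1 = 29/8.
Against C2 this mix gives (3/8)·6 + (5/8)·(-4) = -1/4.
Against C3 this mix gives (3/8)·(-1) + (5/8)·3 = 3/2.
Column will play C2, holding Row to -1/4. Shifting weight toward the row that does better against C2 would raise this floor (the equalizing mix achieves 1 against both C2 and C3), so the proposed strategy is not optimal.

No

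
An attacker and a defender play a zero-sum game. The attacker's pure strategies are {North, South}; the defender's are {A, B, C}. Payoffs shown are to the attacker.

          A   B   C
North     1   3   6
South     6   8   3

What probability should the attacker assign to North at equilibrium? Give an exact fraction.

3/8

Row minima: North → 1, South → 3; maximin = 3.
Column maxima: A → 6, B → 8, C → 6; minimax = 6.
3 ≠ 6, so there is no saddle point; optimal play is mixed.
B is strictly dominated by A (it gives the attacker strictly more in every row), so the defender never plays it.
On the remaining 2×2 (North, South vs A, C):
Let the attacker play North with probability p. Expected payoff against A: 1p + 6(1−p) = −5p + 6; against C: 6p + 3(1−p) = 3p + 3.
Setting these equal: −5p + 6 = 3p + 3 ⇒ −8p = -3 ⇒ p = 3/8, and the value is (-5)·(3/8) + 6 = 33/8.
For the defender: with q = P(A), equating North's and South's payoffs gives −5q + 6 = 3q + 3 ⇒ q = 3/8.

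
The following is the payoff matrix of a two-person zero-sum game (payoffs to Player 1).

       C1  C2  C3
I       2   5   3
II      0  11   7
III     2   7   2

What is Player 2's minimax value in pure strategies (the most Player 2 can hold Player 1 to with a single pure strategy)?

Column maxima: C1 → 2, C2 → 11, C3 → 7.
The smallest of these is 2.

2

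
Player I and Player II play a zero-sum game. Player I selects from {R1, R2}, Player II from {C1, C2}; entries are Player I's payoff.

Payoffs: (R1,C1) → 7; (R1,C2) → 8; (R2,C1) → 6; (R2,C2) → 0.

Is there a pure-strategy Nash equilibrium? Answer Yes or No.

Row minima: R1 → 7, R2 → 0; maximin = 7.
Column maxima: C1 → 7, C2 → 8; minimax = 7.
maximin = minimax = 7, so a saddle point exists.

Yes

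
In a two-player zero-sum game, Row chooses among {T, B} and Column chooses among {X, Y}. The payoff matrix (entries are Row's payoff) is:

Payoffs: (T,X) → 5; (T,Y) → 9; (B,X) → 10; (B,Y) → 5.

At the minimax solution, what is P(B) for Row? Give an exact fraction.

Row minima: T → 5, B → 5; maximin = 5.
Column maxima: X → 10, Y → 9; minimax = 9.
5 ≠ 9, so there is no saddle point; optimal play is mixed.
Let Row play T with probability p. Expected payoff against X: 5p + 10(1−p) = −5p + 10; against Y: 9p + 5(1−p) = 4p + 5.
Setting these equal: −5p + 10 = 4p + 5 ⇒ −9p = -5 ⇒ p = 5/9, and the value is (-5)·(5/9) + 10 = 65/9.
For Column: with q = P(X), equating T's and B's payoffs gives −4q + 9 = 5q + 5 ⇒ q = 4/9.

4/9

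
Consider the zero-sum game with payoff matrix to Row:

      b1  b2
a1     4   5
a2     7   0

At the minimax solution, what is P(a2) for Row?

1/8

Row minima: a1 → 4, a2 → 0; maximin = 4.
Column maxima: b1 → 7, b2 → 5; minimax = 5.
4 ≠ 5, so there is no saddle point; optimal play is mixed.
Let Row play a1 with probability p. Expected payoff against b1: 4p + 7(1−p) = −3p + 7; against b2: 5p + 0(1−p) = 5p.
Setting these equal: −3p + 7 = 5p ⇒ −8p = -7 ⇒ p = 7/8, and the value is (-3)·(7/8) + 7 = 35/8.
For Column: with q = P(b1), equating a1's and a2's payoffs gives −q + 5 = 7q ⇒ q = 5/8.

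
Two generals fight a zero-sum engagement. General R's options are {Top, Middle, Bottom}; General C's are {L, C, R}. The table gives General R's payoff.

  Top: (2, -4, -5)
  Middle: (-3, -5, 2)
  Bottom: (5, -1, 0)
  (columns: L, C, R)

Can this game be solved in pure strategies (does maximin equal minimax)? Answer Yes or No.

Row minima: Top → -5, Middle → -5, Bottom → -1; maximin = -1.
Column maxima: L → 5, C → -1, R → 2; minimax = -1.
maximin = minimax = -1, so a saddle point exists.

Yes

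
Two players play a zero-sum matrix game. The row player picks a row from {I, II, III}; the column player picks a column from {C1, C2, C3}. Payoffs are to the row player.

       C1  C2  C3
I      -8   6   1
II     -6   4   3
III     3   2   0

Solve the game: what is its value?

3/4

Row minima: I → -8, II → -6, III → 0; maximin = 0.
Column maxima: C1 → 3, C2 → 6, C3 → 3; minimax = 3.
0 ≠ 3, so there is no saddle point; optimal play is mixed.
C2 is strictly dominated by C3 (it gives the row player strictly more in every row), so the column player never plays it.
With C2 eliminated, I is strictly dominated by II (II gives the row player strictly more in every remaining column), so the row player never plays it.
On the remaining 2×2 (II, III vs C1, C3):
Let the row player play II with probability p. Expected payoff against C1: (-6)p + 3(1−p) = −9p + 3; against C3: 3p + 0(1−p) = 3p.
Setting these equal: −9p + 3 = 3p ⇒ −12p = -3 ⇒ p = 1/4, and the value is (-9)·(1/4) + 3 = 3/4.
For the column player: with q = P(C1), equating II's and III's payoffs gives −9q + 3 = 3q ⇒ q = 1/4.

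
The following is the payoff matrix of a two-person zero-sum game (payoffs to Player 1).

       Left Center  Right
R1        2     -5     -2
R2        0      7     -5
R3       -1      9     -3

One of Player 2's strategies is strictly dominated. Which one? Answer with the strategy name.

Left

Right holds Player 1's payoff strictly below Left in every row: -2 < 2, -5 < 0, -3 < -1.
So Left is strictly dominated for Player 2.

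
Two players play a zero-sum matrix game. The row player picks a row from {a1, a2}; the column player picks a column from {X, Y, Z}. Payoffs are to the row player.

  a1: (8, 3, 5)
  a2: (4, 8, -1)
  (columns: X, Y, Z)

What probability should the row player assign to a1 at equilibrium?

Row minima: a1 → 3, a2 → -1; maximin = 3.
Column maxima: X → 8, Y → 8, Z → 5; minimax = 5.
3 ≠ 5, so there is no saddle point; optimal play is mixed.
X is strictly dominated by Z (it gives the row player strictly more in every row), so the column player never plays it.
On the remaining 2×2 (a1, a2 vs Y, Z):
Let the row player play a1 with probability p. Expected payoff against Y: 3p + 8(1−p) = −5p + 8; against Z: 5p + (-1)(1−p) = 6p − 1.
Setting these equal: −5p + 8 = 6p − 1 ⇒ −11p = -9 ⇒ p = 9/11, and the value is (-5)·(9/11) + 8 = 43/11.
For the column player: with q = P(Y), equating a1's and a2's payoffs gives −2q + 5 = 9q − 1 ⇒ q = 6/11.

9/11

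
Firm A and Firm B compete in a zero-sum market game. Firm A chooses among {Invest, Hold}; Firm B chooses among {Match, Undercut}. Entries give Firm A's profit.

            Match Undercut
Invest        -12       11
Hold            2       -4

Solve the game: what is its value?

-26/29

Row minima: Invest → -12, Hold → -4; maximin = -4.
Column maxima: Match → 2, Undercut → 11; minimax = 2.
-4 ≠ 2, so there is no saddle point; optimal play is mixed.
Let Firm A play Invest with probability p. Expected payoff against Match: (-12)p + 2(1−p) = −14p + 2; against Undercut: 11p + (-4)(1−p) = 15p − 4.
Setting these equal: −14p + 2 = 15p − 4 ⇒ −29p = -6 ⇒ p = 6/29, and the value is (-14)·(6/29) + 2 = -26/29.
For Firm B: with q = P(Match), equating Invest's and Hold's payoffs gives −23q + 11 = 6q − 4 ⇒ q = 15/29.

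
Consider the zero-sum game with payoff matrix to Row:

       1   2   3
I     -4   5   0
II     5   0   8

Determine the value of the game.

Row minima: I → -4, II → 0; maximin = 0.
Column maxima: 1 → 5, 2 → 5, 3 → 8; minimax = 5.
0 ≠ 5, so there is no saddle point; optimal play is mixed.
3 is strictly dominated by 1 (it gives Row strictly more in every row), so Column never plays it.
On the remaining 2×2 (I, II vs 1, 2):
Let Row play I with probability p. Expected payoff against 1: (-4)p + 5(1−p) = −9p + 5; against 2: 5p + 0(1−p) = 5p.
Setting these equal: −9p + 5 = 5p ⇒ −14p = -5 ⇒ p = 5/14, and the value is (-9)·(5/14) + 5 = 25/14.
For Column: with q = P(1), equating I's and II's payoffs gives −9q + 5 = 5q ⇒ q = 5/14.

25/14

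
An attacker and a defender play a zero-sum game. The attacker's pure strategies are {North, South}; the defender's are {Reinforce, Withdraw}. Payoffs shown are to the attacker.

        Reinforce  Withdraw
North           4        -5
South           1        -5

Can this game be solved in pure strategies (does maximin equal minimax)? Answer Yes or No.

Row minima: North → -5, South → -5; maximin = -5.
Column maxima: Reinforce → 4, Withdraw → -5; minimax = -5.
maximin = minimax = -5, so a saddle point exists.

Yes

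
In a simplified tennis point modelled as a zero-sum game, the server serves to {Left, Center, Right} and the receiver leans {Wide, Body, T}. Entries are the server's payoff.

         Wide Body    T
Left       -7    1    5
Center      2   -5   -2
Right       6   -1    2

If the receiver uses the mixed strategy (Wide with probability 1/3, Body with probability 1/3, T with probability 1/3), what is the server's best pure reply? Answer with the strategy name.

Right

Expected payoff of Left: (1/3)·(-7) + (1/3)·1 + (1/3)·5 = -1/3.
Expected payoff of Center: (1/3)·2 + (1/3)·(-5) + (1/3)·(-2) = -5/3.
Expected payoff of Right: (1/3)·6 + (1/3)·(-1) + (1/3)·2 = 7/3.
The largest is 7/3, so the server's best response is Right.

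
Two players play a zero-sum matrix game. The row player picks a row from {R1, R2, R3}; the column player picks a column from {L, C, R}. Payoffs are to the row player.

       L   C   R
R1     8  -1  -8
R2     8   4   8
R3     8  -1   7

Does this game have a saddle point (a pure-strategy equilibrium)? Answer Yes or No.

Row minima: R1 → -8, R2 → 4, R3 → -1; maximin = 4.
Column maxima: L → 8, C → 4, R → 8; minimax = 4.
maximin = minimax = 4, so a saddle point exists.

Yes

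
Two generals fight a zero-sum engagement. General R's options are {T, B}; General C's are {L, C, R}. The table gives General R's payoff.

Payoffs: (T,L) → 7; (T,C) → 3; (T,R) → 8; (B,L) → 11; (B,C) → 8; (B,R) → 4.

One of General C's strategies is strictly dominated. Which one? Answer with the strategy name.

L

C holds General R's payoff strictly below L in every row: 3 < 7, 8 < 11.
So L is strictly dominated for General C.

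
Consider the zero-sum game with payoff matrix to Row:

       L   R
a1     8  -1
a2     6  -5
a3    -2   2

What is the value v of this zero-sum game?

14/13

Row minima: a1 → -1, a2 → -5, a3 → -2; maximin = -1.
Column maxima: L → 8, R → 2; minimax = 2.
-1 ≠ 2, so there is no saddle point; optimal play is mixed.
a2 is strictly dominated by a1, so Row never plays it.
On the remaining 2×2 (a1, a3 vs L, R):
Let Row play a1 with probability p. Expected payoff against L: 8p + (-2)(1−p) = 10p − 2; against R: (-1)p + 2(1−p) = −3p + 2.
Setting these equal: 10p − 2 = −3p + 2 ⇒ 13p = 4 ⇒ p = 4/13, and the value is (10)·(4/13) − 2 = 14/13.
For Column: with q = P(L), equating a1's and a3's payoffs gives 9q − 1 = −4q + 2 ⇒ q = 3/13.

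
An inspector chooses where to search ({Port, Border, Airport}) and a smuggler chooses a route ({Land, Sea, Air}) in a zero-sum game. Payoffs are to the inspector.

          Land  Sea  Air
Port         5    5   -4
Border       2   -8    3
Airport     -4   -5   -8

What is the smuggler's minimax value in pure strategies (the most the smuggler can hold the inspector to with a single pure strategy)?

Column maxima: Land → 5, Sea → 5, Air → 3.
The smallest of these is 3.

3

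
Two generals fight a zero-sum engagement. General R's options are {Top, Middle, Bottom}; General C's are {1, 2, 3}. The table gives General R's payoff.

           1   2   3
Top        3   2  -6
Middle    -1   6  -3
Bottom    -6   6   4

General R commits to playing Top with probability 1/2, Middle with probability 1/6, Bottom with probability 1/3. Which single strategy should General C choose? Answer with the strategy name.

If General C plays 1, General R's expected payoff is (1/2)·3 + (1/6)·(-1) + (1/3)·(-6) = -2/3.
If General C plays 2, General R's expected payoff is (1/2)·2 + (1/6)·6 + (1/3)·6 = 4.
If General C plays 3, General R's expected payoff is (1/2)·(-6) + (1/6)·(-3) + (1/3)·4 = -13/6.
General C minimizes General R's payoff; the smallest is -13/6, so the best response is 3.

3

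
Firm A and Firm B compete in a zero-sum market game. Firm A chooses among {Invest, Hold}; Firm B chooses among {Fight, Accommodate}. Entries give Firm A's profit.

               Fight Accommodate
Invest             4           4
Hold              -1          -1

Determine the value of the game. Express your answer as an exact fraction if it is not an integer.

Row minima: Invest → 4, Hold → -1; maximin = 4.
Column maxima: Fight → 4, Accommodate → 4; minimax = 4.
Since maximin = minimax = 4, there is a saddle point and the value is 4.

4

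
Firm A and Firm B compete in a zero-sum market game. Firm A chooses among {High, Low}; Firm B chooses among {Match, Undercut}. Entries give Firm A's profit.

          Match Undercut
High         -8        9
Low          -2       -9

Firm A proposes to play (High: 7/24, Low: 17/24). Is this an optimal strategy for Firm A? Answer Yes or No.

Against Match this mix gives (7/24)·(-8) + (17/24)·(-2) = -15/4.
Against Undercut this mix gives (7/24)·9 + (17/24)·(-9) = -15/4.
All of Firm B's active replies (Match, Undercut) yield -15/4, and no column does worse for Firm A. The mix makes Firm B indifferent and guarantees -15/4, so it is optimal.

Yes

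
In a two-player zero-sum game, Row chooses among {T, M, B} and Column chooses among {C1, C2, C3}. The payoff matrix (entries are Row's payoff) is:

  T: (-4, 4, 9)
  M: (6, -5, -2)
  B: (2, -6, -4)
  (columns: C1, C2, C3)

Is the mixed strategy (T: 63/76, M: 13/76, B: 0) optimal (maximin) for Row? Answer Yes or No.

Against C1 this mix gives (63/76)·(-4) + (13/76)·6 = -87/38.
Against C2 this mix gives (63/76)·4 + (13/76)·(-5) = 187/76.
Against C3 this mix gives (63/76)·9 + (13/76)·(-2) = 541/76.
Column will play C1, holding Row to -87/38. Shifting weight toward the row that does better against C1 would raise this floor (the equalizing mix achieves 4/19 against both C1 and C2), so the proposed strategy is not optimal.

No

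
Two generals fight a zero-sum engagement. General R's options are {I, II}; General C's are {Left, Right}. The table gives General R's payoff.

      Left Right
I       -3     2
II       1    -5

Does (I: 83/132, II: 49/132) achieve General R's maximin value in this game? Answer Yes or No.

No

Against Left this mix gives (83/132)·(-3) + (49/132)·1 = -50/33.
Against Right this mix gives (83/132)·2 + (49/132)·(-5) = -79/132.
General C will play Left, holding General R to -50/33. Shifting weight toward the row that does better against Left would raise this floor (the equalizing mix achieves -13/11 against both Left and Right), so the proposed strategy is not optimal.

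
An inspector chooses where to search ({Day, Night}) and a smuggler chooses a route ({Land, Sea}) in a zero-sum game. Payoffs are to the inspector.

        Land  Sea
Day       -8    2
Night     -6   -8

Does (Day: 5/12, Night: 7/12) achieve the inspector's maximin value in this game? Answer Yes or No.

Against Land this mix gives (5/12)·(-8) + (7/12)·(-6) = -41/6.
Against Sea this mix gives (5/12)·2 + (7/12)·(-8) = -23/6.
The smuggler will play Land, holding the inspector to -41/6. Shifting weight toward the row that does better against Land would raise this floor (the equalizing mix achieves -19/3 against both Land and Sea), so the proposed strategy is not optimal.

No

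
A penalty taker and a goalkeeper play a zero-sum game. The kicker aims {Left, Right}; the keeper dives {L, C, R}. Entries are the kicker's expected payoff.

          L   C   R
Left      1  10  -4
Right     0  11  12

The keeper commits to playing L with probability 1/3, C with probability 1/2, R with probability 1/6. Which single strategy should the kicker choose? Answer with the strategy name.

Expected payoff of Left: (1/3)·1 + (1/2)·10 + (1/6)·(-4) = 14/3.
Expected payoff of Right: (1/3)·0 + (1/2)·11 + (1/6)·12 = 15/2.
The largest is 15/2, so the kicker's best response is Right.

Right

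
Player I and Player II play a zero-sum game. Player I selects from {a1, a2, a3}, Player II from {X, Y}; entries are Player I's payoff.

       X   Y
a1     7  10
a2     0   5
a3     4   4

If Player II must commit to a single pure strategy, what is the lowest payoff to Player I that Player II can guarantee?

Column maxima: X → 7, Y → 10.
The smallest of these is 7.

7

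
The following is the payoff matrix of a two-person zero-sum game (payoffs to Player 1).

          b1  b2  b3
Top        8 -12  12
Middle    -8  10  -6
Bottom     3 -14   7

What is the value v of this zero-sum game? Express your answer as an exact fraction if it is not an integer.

Row minima: Top → -12, Middle → -8, Bottom → -14; maximin = -8.
Column maxima: b1 → 8, b2 → 10, b3 → 12; minimax = 8.
-8 ≠ 8, so there is no saddle point; optimal play is mixed.
Bottom is strictly dominated by Top, so Player 1 never plays it.
b3 is strictly dominated by b1 (it gives Player 1 strictly more in every row), so Player 2 never plays it.
On the remaining 2×2 (Top, Middle vs b1, b2):
Let Player 1 play Top with probability p. Expected payoff against b1: 8p + (-8)(1−p) = 16p − 8; against b2: (-12)p + 10(1−p) = −22p + 10.
Setting these equal: 16p − 8 = −22p + 10 ⇒ 38p = 18 ⇒ p = 9/19, and the value is (16)·(9/19) − 8 = -8/19.
For Player 2: with q = P(b1), equating Top's and Middle's payoffs gives 20q − 12 = −18q + 10 ⇒ q = 11/19.

-8/19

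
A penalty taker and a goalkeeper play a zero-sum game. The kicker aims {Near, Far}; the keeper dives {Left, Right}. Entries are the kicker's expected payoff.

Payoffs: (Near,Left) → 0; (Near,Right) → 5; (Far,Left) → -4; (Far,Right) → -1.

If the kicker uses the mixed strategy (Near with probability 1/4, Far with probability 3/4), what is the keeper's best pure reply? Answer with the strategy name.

Left

If the keeper plays Left, the kicker's expected payoff is (1/4)·0 + (3/4)·(-4) = -3.
If the keeper plays Right, the kicker's expected payoff is (1/4)·5 + (3/4)·(-1) = 1/2.
The keeper minimizes the kicker's payoff; the smallest is -3, so the best response is Left.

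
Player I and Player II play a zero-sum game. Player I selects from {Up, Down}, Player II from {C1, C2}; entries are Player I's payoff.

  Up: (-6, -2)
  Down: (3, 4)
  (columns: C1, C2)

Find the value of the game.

3

Row minima: Up → -6, Down → 3; maximin = 3.
Column maxima: C1 → 3, C2 → 4; minimax = 3.
Since maximin = minimax = 3, there is a saddle point and the value is 3.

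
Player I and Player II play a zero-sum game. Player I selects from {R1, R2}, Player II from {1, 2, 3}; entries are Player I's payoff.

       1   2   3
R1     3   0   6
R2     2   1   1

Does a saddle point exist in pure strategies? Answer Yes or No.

Yes

Row minima: R1 → 0, R2 → 1; maximin = 1.
Column maxima: 1 → 3, 2 → 1, 3 → 6; minimax = 1.
maximin = minimax = 1, so a saddle point exists.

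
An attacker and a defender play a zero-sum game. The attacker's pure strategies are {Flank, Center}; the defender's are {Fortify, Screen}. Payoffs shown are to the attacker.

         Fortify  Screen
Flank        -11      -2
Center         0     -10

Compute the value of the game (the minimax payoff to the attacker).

-110/19

Row minima: Flank → -11, Center → -10; maximin = -10.
Column maxima: Fortify → 0, Screen → -2; minimax = -2.
-10 ≠ -2, so there is no saddle point; optimal play is mixed.
Let the attacker play Flank with probability p. Expected payoff against Fortify: (-11)p + 0(1−p) = −11p; against Screen: (-2)p + (-10)(1−p) = 8p − 10.
Setting these equal: −11p = 8p − 10 ⇒ −19p = -10 ⇒ p = 10/19, and the value is (-11)·(10/19) = -110/19.
For the defender: with q = P(Fortify), equating Flank's and Center's payoffs gives −9q − 2 = 10q − 10 ⇒ q = 8/19.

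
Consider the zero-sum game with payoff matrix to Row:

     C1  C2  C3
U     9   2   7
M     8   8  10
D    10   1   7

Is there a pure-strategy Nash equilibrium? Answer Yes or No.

Yes

Row minima: U → 2, M → 8, D → 1; maximin = 8.
Column maxima: C1 → 10, C2 → 8, C3 → 10; minimax = 8.
maximin = minimax = 8, so a saddle point exists.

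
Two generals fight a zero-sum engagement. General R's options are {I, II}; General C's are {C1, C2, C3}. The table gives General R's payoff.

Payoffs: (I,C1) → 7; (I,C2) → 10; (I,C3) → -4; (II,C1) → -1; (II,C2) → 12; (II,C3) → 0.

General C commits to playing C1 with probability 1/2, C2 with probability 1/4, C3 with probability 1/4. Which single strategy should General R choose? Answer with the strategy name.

I

Expected payoff of I: (1/2)·7 + (1/4)·10 + (1/4)·(-4) = 5.
Expected payoff of II: (1/2)·(-1) + (1/4)·12 + (1/4)·0 = 5/2.
The largest is 5, so General R's best response is I.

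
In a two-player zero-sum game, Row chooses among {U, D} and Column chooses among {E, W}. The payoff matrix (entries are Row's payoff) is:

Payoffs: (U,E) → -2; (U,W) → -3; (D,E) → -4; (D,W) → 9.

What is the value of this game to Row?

Row minima: U → -3, D → -4; maximin = -3.
Column maxima: E → -2, W → 9; minimax = -2.
-3 ≠ -2, so there is no saddle point; optimal play is mixed.
Let Row play U with probability p. Expected payoff against E: (-2)p + (-4)(1−p) = 2p − 4; against W: (-3)p + 9(1−p) = −12p + 9.
Setting these equal: 2p − 4 = −12p + 9 ⇒ 14p = 13 ⇒ p = 13/14, and the value is (2)·(13/14) − 4 = -15/7.
For Column: with q = P(E), equating U's and D's payoffs gives q − 3 = −13q + 9 ⇒ q = 6/7.

-15/7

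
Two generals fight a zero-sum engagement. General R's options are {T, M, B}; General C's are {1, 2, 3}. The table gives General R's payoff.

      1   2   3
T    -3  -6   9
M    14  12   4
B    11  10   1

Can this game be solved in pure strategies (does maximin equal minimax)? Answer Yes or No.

Row minima: T → -6, M → 4, B → 1; maximin = 4.
Column maxima: 1 → 14, 2 → 12, 3 → 9; minimax = 9.
4 ≠ 9, so no pure-strategy equilibrium exists.

No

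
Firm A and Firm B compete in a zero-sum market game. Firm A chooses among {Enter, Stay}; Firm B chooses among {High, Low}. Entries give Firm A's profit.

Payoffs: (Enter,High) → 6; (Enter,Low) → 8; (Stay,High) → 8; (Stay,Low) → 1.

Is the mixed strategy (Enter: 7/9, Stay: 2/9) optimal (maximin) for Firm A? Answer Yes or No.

Yes

Against High this mix gives (7/9)·6 + (2/9)·8 = 58/9.
Against Low this mix gives (7/9)·8 + (2/9)·1 = 58/9.
All of Firm B's active replies (High, Low) yield 58/9, and no column does worse for Firm A. The mix makes Firm B indifferent and guarantees 58/9, so it is optimal.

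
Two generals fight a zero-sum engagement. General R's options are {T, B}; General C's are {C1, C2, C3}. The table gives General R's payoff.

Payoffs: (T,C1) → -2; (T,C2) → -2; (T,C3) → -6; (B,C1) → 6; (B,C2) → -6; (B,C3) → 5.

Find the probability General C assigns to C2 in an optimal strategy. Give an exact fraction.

11/15

Row minima: T → -6, B → -6; maximin = -6.
Column maxima: C1 → 6, C2 → -2, C3 → 5; minimax = -2.
-6 ≠ -2, so there is no saddle point; optimal play is mixed.
C1 is strictly dominated by C3 (it gives General R strictly more in every row), so General C never plays it.
On the remaining 2×2 (T, B vs C2, C3):
Let General R play T with probability p. Expected payoff against C2: (-2)p + (-6)(1−p) = 4p − 6; against C3: (-6)p + 5(1−p) = −11p + 5.
Setting these equal: 4p − 6 = −11p + 5 ⇒ 15p = 11 ⇒ p = 11/15, and the value is (4)·(11/15) − 6 = -46/15.
For General C: with q = P(C2), equating T's and B's payoffs gives 4q − 6 = −11q + 5 ⇒ q = 11/15.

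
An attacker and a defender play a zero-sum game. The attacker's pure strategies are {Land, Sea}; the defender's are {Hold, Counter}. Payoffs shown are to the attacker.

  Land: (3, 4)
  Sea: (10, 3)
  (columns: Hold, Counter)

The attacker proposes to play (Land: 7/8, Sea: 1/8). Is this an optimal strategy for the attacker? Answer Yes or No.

Against Hold this mix gives (7/8)·3 + (1/8)·10 = 31/8.
Against Counter this mix gives (7/8)·4 + (1/8)·3 = 31/8.
All of the defender's active replies (Hold, Counter) yield 31/8, and no column does worse for the attacker. The mix makes the defender indifferent and guarantees 31/8, so it is optimal.

Yes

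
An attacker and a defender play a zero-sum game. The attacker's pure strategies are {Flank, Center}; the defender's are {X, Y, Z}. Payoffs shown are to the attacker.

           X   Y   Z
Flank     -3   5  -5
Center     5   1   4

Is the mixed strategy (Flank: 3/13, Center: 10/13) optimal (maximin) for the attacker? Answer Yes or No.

Against X this mix gives (3/13)·(-3) + (10/13)·5 = 41/13.
Against Y this mix gives (3/13)·5 + (10/13)·1 = 25/13.
Against Z this mix gives (3/13)·(-5) + (10/13)·4 = 25/13.
All of the defender's active replies (Y, Z) yield 25/13, and no column does worse for the attacker. The mix makes the defender indifferent and guarantees 25/13, so it is optimal.

Yes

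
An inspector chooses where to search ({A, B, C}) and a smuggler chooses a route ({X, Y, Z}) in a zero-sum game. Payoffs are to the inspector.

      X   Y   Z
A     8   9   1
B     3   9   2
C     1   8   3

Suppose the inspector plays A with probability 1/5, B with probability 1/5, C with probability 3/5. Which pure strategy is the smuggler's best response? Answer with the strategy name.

Z

If the smuggler plays X, the inspector's expected payoff is (1/5)·8 + (1/5)·3 + (3/5)·1 = 14/5.
If the smuggler plays Y, the inspector's expected payoff is (1/5)·9 + (1/5)·9 + (3/5)·8 = 42/5.
If the smuggler plays Z, the inspector's expected payoff is (1/5)·1 + (1/5)·2 + (3/5)·3 = 12/5.
The smuggler minimizes the inspector's payoff; the smallest is 12/5, so the best response is Z.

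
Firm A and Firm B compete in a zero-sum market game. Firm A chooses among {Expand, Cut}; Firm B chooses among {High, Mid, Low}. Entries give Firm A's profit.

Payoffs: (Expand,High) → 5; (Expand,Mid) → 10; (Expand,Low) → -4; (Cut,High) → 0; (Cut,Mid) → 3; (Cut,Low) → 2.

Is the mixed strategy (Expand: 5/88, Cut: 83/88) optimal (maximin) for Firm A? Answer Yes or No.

Against High this mix gives (5/88)·5 + (83/88)·0 = 25/88.
Against Mid this mix gives (5/88)·10 + (83/88)·3 = 299/88.
Against Low this mix gives (5/88)·(-4) + (83/88)·2 = 73/44.
Firm B will play High, holding Firm A to 25/88. Shifting weight toward the row that does better against High would raise this floor (the equalizing mix achieves 10/11 against both High and Low), so the proposed strategy is not optimal.

No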